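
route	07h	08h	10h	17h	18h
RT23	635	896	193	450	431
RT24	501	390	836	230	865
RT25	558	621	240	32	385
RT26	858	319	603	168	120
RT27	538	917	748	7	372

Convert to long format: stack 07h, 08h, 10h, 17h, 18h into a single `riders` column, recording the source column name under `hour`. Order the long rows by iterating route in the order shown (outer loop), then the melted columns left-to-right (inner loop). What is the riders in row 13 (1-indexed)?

25 rows total (5 × 5). Row 13: index ⌊(13-1)/5⌋ = 2 into route → RT25; (13-1) mod 5 = 2 into the melted columns → 10h.
So row 13 is (RT25, 10h, 240); riders = 240.

240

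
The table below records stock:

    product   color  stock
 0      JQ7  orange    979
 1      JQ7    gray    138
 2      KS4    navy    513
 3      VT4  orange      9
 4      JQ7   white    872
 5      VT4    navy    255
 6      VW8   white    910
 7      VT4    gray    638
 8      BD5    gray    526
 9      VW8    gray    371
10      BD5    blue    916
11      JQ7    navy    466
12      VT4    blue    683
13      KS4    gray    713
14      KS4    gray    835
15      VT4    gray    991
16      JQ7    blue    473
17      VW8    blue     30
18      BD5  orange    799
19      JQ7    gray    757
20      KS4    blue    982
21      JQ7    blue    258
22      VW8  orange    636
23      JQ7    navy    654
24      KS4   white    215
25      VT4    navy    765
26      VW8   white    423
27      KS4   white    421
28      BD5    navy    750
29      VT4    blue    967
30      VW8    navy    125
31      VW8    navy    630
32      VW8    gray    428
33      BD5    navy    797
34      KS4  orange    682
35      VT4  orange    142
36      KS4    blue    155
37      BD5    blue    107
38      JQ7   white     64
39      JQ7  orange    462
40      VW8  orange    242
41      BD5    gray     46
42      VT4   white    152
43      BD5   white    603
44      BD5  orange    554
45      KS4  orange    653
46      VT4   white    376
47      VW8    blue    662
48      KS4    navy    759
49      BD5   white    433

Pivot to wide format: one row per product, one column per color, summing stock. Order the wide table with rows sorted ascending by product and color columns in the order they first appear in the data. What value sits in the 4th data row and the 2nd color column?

1629

With rows sorted ascending by product, row 4 is product=VT4. color columns in first-appearance order: orange, gray, navy, white, blue; column 2 is gray.
Long rows with product=VT4, color=gray: 638 + 991 = 1629.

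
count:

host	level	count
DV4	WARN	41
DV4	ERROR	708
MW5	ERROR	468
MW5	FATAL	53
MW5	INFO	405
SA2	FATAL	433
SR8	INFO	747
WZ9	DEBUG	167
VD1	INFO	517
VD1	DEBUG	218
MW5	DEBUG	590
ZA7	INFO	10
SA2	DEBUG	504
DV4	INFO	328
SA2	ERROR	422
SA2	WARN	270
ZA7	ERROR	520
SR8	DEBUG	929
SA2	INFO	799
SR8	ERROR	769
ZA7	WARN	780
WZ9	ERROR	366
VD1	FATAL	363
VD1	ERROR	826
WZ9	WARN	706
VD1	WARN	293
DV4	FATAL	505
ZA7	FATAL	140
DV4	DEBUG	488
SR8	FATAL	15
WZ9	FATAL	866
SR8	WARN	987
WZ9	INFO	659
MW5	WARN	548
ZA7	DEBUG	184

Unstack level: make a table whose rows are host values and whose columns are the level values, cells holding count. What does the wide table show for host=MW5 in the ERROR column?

468

Wide layout: rows indexed by host, columns are the 5 distinct level values (WARN, ERROR, FATAL, INFO, DEBUG).
Cell (host=MW5, level=ERROR) draws from the long row where host=MW5 and level=ERROR, which has count=468.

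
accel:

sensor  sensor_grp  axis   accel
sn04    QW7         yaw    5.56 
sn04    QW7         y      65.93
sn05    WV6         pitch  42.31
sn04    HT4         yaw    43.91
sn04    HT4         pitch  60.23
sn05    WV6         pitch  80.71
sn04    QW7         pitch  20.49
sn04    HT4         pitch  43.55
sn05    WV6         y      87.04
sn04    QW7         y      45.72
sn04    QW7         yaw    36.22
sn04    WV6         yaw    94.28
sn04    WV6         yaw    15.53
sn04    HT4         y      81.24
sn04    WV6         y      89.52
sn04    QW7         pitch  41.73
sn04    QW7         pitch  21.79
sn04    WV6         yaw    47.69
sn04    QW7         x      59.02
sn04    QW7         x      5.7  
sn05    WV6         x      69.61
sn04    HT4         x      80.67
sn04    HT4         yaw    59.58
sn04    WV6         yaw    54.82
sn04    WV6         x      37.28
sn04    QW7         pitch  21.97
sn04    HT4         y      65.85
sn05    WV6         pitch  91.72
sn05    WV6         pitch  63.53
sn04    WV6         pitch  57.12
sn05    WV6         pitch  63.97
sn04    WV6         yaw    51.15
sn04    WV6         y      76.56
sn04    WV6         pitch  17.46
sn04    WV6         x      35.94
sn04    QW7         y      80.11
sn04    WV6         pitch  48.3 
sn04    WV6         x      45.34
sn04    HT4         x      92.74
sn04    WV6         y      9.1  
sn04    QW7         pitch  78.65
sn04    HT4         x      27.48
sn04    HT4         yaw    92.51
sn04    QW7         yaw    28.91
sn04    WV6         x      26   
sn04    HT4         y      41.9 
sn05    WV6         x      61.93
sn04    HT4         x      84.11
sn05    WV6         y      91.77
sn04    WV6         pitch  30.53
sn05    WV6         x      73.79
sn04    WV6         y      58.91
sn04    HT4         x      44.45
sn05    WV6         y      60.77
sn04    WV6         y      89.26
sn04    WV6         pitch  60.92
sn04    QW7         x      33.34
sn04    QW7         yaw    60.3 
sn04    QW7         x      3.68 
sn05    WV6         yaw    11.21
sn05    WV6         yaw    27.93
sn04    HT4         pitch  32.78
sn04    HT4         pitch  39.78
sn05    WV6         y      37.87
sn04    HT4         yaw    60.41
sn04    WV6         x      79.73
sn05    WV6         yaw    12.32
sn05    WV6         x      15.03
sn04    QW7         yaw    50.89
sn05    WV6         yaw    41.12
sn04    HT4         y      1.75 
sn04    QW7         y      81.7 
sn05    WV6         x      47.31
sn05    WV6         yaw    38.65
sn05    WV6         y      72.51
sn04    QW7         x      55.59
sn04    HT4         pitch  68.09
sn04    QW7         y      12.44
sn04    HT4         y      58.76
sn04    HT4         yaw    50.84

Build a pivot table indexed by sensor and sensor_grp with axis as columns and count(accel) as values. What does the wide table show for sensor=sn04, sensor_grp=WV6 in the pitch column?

5

Rows with sensor=sn04, sensor_grp=WV6 and axis=pitch: accel values are 57.12, 17.46, 48.3, 30.53, 60.92.
5 rows match — count = 5.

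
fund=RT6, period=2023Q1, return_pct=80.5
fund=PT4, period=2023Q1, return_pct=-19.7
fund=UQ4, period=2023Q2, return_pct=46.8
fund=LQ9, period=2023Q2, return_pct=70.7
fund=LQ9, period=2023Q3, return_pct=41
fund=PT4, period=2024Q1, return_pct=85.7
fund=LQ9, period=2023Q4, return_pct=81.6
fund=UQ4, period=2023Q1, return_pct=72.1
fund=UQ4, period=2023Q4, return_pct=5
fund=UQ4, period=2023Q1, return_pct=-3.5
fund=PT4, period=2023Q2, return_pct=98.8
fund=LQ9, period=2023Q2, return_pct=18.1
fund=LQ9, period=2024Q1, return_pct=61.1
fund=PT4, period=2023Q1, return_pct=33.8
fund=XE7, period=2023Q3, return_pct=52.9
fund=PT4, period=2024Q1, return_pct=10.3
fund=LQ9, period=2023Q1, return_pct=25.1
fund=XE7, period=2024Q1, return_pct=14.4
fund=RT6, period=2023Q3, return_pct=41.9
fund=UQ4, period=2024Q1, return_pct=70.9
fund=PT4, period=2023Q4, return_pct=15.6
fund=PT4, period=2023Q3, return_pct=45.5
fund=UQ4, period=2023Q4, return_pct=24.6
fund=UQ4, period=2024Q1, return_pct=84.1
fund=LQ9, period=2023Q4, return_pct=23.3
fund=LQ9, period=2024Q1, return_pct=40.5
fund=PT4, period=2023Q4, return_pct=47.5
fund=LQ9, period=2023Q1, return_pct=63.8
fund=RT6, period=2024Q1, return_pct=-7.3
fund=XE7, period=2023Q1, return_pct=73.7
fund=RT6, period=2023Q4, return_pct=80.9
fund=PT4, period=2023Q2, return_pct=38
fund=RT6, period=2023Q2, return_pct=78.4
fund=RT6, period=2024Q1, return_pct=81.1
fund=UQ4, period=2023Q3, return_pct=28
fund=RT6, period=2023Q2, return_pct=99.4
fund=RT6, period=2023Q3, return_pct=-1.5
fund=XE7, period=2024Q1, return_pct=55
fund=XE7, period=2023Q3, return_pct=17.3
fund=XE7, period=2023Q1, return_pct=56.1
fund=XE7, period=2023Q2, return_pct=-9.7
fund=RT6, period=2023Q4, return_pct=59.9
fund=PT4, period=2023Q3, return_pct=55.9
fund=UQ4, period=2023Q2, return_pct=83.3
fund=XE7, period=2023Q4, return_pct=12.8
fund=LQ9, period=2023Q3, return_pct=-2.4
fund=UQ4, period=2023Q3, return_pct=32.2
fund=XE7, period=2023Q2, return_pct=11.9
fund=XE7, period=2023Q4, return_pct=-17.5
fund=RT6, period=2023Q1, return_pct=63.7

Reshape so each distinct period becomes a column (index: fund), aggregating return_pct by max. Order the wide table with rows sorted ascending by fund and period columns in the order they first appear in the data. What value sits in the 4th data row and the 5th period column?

24.6

With rows sorted ascending by fund, row 4 is fund=UQ4. period columns in first-appearance order: 2023Q1, 2023Q2, 2023Q3, 2024Q1, 2023Q4; column 5 is 2023Q4.
Long rows with fund=UQ4, period=2023Q4: max(5, 24.6) = 24.6.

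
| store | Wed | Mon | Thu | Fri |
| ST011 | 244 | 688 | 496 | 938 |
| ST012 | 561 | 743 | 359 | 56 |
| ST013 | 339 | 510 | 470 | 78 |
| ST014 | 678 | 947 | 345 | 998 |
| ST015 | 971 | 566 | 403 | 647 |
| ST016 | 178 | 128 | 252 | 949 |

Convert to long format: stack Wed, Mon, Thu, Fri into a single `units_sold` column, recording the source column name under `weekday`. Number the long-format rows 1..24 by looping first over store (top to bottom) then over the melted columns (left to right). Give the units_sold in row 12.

78

24 rows total (6 × 4). Row 12: index ⌊(12-1)/4⌋ = 2 into store → ST013; (12-1) mod 4 = 3 into the melted columns → Fri.
So row 12 is (ST013, Fri, 78); units_sold = 78.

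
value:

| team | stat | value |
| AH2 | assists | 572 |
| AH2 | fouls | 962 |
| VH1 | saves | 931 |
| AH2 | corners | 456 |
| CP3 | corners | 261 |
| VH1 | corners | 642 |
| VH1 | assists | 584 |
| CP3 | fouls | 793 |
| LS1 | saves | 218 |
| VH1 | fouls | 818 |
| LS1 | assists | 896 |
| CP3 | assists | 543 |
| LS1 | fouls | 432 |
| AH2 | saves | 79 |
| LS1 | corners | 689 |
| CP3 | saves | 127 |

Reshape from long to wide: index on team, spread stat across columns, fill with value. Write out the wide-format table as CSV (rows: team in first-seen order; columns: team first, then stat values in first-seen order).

Columns: team plus the 4 distinct stat values (assists, fouls, saves, corners).
For example, row AH2 column assists takes value=572 from the long row (AH2, assists).

team,assists,fouls,saves,corners
AH2,572,962,79,456
VH1,584,818,931,642
CP3,543,793,127,261
LS1,896,432,218,689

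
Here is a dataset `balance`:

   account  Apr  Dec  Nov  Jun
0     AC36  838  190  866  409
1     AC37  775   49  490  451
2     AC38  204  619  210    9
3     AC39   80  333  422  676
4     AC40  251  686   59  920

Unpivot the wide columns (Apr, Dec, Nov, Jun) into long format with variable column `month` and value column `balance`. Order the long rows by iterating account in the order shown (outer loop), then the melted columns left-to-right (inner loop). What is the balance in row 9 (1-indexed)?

204

20 rows total (5 × 4). Row 9: index ⌊(9-1)/4⌋ = 2 into account → AC38; (9-1) mod 4 = 0 into the melted columns → Apr.
So row 9 is (AC38, Apr, 204); balance = 204.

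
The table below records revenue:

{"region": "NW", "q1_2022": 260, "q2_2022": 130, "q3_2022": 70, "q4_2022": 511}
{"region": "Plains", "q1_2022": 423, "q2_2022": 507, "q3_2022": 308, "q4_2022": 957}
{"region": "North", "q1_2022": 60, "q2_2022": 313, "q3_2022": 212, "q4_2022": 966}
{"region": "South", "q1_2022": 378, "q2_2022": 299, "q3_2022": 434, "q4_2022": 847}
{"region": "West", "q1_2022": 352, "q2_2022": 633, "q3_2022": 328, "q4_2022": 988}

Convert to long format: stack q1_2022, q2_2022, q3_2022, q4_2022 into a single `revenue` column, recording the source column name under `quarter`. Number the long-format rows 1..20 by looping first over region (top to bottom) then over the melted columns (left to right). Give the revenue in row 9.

60

20 rows total (5 × 4). Row 9: index ⌊(9-1)/4⌋ = 2 into region → North; (9-1) mod 4 = 0 into the melted columns → q1_2022.
So row 9 is (North, q1_2022, 60); revenue = 60.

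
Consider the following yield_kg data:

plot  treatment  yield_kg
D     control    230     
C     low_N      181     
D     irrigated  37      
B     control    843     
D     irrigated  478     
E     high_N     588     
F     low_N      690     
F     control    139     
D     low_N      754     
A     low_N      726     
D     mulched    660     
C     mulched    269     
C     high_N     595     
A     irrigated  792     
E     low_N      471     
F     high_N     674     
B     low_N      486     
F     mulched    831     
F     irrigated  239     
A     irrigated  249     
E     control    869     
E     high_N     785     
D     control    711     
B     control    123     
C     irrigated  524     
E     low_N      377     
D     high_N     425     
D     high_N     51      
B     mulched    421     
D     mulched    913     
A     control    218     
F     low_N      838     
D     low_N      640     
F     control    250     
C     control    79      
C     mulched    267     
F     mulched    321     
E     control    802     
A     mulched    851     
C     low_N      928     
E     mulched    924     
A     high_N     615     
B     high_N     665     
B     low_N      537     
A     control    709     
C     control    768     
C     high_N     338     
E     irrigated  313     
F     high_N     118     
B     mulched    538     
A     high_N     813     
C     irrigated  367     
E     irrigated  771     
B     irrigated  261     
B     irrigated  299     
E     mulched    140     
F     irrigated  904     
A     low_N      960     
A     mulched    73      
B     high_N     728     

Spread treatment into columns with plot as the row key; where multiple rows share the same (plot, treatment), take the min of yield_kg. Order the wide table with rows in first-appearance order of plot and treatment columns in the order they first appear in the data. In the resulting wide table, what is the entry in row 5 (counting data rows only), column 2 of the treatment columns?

With rows in first-appearance order of plot, row 5 is plot=F. treatment columns in first-appearance order: control, low_N, irrigated, high_N, mulched; column 2 is low_N.
Long rows with plot=F, treatment=low_N: min(690, 838) = 690.

690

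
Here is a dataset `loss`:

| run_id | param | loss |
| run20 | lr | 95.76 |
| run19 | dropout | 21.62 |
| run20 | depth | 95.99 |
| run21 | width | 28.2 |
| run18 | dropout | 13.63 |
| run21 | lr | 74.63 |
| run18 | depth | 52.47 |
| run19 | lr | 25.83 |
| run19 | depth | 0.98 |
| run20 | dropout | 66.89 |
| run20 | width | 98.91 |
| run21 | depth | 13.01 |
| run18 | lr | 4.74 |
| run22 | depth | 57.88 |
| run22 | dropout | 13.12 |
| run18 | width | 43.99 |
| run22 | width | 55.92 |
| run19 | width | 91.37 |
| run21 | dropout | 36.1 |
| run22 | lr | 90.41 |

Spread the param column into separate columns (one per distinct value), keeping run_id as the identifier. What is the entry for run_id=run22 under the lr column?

Wide layout: rows indexed by run_id, columns are the 4 distinct param values (lr, dropout, depth, width).
Cell (run_id=run22, param=lr) draws from the long row where run_id=run22 and param=lr, which has loss=90.41.

90.41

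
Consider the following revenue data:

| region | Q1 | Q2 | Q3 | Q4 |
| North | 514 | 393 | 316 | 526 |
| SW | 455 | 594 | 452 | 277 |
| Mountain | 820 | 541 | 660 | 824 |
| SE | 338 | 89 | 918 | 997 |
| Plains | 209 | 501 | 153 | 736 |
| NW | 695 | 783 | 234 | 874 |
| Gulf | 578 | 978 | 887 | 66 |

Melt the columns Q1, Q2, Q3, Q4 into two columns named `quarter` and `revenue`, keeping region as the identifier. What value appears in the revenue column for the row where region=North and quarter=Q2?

Unpivoting turns each (region, wide-column) pair into one long row.
The wide cell at row North, column Q2 holds 393, so the long row (North, Q2) has revenue=393.

393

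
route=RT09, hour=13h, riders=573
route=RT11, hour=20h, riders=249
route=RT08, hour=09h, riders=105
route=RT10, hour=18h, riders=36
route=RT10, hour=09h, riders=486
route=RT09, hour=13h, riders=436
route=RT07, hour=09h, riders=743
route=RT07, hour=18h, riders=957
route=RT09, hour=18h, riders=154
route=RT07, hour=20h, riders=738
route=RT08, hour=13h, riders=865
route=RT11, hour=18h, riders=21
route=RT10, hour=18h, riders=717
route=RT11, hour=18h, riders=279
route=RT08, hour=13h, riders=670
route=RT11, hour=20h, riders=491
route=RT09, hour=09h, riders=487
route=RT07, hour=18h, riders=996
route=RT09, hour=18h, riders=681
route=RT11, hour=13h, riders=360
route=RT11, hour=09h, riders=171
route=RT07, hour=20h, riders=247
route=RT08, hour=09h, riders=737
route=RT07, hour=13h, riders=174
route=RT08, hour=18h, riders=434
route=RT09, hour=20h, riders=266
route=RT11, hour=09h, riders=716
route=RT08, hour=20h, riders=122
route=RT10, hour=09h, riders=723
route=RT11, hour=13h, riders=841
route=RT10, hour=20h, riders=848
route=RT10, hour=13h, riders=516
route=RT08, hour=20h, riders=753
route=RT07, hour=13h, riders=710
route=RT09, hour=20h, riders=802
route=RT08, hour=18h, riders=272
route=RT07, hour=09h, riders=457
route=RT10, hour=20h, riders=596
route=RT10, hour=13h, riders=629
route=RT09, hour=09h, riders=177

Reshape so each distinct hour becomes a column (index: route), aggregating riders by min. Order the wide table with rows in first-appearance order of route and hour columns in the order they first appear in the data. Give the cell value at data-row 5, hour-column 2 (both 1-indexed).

With rows in first-appearance order of route, row 5 is route=RT07. hour columns in first-appearance order: 13h, 20h, 09h, 18h; column 2 is 20h.
Long rows with route=RT07, hour=20h: min(738, 247) = 247.

247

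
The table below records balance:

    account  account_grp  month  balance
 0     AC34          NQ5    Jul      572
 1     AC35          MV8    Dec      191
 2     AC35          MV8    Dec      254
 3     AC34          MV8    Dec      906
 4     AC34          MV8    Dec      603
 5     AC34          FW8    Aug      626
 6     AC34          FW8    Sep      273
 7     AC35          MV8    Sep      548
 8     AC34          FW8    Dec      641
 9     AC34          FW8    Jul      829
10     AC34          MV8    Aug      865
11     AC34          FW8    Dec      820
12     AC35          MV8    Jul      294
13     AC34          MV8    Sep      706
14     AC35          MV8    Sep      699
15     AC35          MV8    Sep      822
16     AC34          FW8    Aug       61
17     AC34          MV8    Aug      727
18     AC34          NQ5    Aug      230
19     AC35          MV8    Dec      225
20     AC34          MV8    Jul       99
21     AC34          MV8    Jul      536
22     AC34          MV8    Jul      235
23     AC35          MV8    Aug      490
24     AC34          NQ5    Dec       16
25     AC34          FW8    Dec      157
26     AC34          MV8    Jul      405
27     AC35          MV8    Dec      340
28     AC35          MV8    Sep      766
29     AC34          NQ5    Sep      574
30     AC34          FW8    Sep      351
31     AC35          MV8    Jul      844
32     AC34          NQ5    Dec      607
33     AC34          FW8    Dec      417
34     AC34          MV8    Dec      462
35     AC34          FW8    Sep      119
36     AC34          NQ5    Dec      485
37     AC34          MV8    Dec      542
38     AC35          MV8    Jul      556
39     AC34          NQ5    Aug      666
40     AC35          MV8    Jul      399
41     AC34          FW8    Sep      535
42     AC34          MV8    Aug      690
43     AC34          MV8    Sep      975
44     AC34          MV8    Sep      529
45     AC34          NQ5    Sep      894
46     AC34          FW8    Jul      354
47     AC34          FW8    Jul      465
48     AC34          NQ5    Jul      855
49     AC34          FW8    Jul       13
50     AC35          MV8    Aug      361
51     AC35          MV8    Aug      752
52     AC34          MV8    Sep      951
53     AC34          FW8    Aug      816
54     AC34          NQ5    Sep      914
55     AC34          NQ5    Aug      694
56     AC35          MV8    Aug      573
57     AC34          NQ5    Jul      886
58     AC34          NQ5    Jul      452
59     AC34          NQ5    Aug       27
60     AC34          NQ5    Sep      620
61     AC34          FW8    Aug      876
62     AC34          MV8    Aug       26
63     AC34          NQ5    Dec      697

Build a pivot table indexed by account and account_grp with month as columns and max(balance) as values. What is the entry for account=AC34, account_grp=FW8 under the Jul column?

829

Rows with account=AC34, account_grp=FW8 and month=Jul: balance values are 829, 354, 465, 13.
max(829, 354, 465, 13) = 829.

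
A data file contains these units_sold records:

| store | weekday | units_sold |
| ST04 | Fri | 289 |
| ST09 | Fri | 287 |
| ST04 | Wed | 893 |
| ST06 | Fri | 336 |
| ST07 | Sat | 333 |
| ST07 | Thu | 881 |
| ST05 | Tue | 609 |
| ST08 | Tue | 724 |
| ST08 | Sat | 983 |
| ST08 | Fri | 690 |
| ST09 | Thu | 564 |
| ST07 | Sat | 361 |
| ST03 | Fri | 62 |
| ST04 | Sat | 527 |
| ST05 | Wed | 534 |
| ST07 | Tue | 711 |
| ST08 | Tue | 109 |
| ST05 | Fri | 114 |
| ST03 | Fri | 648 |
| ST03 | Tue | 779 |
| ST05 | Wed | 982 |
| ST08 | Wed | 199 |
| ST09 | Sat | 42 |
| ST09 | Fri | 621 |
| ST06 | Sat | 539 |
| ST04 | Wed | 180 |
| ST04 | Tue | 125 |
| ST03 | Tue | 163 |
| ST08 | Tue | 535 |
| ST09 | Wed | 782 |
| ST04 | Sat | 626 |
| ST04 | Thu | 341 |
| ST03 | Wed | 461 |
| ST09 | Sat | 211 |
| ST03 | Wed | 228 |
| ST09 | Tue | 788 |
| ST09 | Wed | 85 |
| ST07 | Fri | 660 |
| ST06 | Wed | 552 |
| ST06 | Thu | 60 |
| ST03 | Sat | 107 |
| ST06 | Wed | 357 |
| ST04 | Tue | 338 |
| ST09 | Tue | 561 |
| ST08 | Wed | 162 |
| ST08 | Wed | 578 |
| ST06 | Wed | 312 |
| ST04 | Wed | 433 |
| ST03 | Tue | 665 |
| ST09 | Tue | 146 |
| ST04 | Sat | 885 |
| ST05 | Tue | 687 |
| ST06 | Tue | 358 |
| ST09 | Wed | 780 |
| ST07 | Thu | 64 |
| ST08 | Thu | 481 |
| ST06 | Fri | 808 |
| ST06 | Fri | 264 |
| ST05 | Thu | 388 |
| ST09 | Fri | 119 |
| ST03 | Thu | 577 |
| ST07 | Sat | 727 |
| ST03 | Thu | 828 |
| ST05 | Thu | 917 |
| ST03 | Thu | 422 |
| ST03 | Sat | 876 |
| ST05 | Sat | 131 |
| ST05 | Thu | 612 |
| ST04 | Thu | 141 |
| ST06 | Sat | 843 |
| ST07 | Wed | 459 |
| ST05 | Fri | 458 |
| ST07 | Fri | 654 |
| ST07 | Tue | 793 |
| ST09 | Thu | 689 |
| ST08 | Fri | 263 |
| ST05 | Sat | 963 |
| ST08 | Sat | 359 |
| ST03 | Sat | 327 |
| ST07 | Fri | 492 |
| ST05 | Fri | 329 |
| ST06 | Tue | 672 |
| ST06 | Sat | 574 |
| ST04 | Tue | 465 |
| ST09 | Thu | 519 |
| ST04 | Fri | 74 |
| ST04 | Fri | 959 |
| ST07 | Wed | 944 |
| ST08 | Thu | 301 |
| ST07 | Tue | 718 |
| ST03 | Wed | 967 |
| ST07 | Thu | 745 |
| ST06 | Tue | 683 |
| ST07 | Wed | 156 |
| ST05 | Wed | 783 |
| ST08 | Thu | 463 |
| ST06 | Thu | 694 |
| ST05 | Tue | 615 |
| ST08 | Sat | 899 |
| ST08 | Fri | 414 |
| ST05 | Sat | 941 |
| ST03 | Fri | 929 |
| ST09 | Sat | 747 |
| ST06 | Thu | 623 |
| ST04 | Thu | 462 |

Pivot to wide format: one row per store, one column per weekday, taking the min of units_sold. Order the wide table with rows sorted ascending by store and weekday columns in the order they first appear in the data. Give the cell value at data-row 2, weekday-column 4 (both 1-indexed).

141

With rows sorted ascending by store, row 2 is store=ST04. weekday columns in first-appearance order: Fri, Wed, Sat, Thu, Tue; column 4 is Thu.
Long rows with store=ST04, weekday=Thu: min(341, 141, 462) = 141.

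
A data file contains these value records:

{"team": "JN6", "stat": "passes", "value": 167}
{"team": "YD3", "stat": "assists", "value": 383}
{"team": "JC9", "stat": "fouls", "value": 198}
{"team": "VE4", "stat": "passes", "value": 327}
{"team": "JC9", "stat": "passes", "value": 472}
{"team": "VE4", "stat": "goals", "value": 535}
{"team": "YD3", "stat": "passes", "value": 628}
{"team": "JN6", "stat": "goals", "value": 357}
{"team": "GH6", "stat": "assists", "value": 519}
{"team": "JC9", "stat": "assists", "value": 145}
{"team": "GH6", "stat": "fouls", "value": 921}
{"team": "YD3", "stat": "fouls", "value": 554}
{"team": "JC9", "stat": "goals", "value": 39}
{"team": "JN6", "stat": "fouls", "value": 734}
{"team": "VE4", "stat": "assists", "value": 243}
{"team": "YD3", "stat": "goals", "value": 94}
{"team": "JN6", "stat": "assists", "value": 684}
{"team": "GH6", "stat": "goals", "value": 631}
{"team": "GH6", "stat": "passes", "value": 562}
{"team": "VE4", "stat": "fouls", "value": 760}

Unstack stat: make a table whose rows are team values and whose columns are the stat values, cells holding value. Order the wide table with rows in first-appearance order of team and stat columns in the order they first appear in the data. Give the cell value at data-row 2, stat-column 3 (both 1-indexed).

With rows in first-appearance order of team, row 2 is team=YD3. stat columns in first-appearance order: passes, assists, fouls, goals; column 3 is fouls.
Long rows with team=YD3, stat=fouls: value = 554.

554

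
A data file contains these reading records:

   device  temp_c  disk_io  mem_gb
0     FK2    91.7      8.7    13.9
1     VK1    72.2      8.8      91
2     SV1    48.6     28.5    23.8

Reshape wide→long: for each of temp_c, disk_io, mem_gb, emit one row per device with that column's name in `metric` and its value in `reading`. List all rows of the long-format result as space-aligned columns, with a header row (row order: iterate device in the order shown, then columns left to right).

Each (device, column) pair becomes one row: 3 × 3 = 9 rows.
For example, (FK2, temp_c) → reading=91.7.

device  metric   reading
FK2     temp_c   91.7   
FK2     disk_io  8.7    
FK2     mem_gb   13.9   
VK1     temp_c   72.2   
VK1     disk_io  8.8    
VK1     mem_gb   91     
SV1     temp_c   48.6   
SV1     disk_io  28.5   
SV1     mem_gb   23.8   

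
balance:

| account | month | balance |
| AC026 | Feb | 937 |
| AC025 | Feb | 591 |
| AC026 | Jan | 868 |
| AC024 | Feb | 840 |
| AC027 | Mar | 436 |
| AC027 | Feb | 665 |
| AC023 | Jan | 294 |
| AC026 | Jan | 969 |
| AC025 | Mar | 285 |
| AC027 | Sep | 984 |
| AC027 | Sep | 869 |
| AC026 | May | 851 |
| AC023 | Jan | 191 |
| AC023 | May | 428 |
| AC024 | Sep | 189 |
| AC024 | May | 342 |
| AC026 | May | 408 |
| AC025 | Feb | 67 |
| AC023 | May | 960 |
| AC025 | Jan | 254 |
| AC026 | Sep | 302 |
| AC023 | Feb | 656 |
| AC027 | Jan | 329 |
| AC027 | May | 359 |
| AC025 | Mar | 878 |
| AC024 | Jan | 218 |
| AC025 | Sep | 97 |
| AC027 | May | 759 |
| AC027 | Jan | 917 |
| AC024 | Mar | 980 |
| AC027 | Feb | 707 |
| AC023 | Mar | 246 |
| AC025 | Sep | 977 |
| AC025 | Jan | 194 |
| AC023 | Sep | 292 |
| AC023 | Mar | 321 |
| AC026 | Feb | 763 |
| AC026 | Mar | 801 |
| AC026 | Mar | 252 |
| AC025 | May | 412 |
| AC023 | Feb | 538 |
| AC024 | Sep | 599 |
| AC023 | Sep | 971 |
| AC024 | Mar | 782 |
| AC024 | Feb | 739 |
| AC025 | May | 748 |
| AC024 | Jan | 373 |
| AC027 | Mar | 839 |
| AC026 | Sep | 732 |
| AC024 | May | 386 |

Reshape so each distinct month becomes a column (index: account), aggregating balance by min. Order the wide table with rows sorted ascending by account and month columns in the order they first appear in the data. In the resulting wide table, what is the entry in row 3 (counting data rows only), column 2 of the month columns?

194

With rows sorted ascending by account, row 3 is account=AC025. month columns in first-appearance order: Feb, Jan, Mar, Sep, May; column 2 is Jan.
Long rows with account=AC025, month=Jan: min(254, 194) = 194.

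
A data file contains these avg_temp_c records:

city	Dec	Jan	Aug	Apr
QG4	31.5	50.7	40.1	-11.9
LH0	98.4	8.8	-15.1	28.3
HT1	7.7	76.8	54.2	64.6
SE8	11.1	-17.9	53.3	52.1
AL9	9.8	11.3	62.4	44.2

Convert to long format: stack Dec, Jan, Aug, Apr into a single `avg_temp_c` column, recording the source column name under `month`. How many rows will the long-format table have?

5 city values × 4 melted columns = 20 rows.

20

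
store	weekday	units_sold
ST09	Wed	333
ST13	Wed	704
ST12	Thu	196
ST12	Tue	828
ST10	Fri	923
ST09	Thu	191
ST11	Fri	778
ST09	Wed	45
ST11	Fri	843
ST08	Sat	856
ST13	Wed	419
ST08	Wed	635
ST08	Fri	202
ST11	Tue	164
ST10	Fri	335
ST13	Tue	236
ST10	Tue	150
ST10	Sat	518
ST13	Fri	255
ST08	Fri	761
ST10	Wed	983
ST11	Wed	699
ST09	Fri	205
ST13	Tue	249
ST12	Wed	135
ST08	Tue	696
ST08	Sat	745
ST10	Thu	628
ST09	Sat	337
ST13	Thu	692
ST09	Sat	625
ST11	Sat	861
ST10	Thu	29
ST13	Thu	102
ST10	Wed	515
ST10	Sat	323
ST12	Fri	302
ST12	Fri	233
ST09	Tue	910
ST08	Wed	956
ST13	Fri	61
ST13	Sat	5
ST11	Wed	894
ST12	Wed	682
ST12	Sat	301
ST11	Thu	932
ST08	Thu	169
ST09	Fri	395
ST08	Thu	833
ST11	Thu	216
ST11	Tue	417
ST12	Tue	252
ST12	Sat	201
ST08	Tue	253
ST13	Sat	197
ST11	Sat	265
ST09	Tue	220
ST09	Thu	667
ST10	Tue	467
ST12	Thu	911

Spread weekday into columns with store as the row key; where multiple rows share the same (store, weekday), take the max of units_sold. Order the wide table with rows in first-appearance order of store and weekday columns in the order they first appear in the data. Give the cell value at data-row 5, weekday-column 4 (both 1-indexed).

843

With rows in first-appearance order of store, row 5 is store=ST11. weekday columns in first-appearance order: Wed, Thu, Tue, Fri, Sat; column 4 is Fri.
Long rows with store=ST11, weekday=Fri: max(778, 843) = 843.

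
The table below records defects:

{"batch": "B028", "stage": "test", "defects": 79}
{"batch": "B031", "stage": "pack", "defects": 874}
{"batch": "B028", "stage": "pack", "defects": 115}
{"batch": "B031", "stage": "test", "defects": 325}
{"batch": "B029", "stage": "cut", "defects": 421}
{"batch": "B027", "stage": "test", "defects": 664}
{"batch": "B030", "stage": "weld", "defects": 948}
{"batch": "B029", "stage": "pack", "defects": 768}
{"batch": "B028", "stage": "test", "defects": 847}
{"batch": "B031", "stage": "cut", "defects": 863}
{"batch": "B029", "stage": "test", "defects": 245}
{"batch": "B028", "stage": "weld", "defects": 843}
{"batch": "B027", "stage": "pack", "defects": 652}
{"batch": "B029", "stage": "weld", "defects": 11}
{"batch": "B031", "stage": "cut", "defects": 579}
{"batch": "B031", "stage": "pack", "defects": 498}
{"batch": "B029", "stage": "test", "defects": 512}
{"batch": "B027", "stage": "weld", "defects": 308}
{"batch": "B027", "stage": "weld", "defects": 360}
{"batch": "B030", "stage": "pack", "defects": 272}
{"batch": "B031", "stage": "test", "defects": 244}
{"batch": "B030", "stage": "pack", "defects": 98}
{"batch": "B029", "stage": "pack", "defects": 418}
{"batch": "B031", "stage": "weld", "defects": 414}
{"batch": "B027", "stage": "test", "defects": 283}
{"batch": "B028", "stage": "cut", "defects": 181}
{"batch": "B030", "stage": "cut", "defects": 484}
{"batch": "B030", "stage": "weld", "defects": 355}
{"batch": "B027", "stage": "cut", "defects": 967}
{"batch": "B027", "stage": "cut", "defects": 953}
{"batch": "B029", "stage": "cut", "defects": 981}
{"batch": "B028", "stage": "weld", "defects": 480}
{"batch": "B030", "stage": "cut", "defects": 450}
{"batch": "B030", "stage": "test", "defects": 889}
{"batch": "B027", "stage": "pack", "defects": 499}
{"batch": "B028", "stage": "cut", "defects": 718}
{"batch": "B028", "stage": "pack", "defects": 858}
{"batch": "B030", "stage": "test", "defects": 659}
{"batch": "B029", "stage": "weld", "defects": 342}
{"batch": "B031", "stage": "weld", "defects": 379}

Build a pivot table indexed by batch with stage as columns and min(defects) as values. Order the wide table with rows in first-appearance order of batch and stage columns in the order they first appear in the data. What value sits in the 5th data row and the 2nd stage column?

98

With rows in first-appearance order of batch, row 5 is batch=B030. stage columns in first-appearance order: test, pack, cut, weld; column 2 is pack.
Long rows with batch=B030, stage=pack: min(272, 98) = 98.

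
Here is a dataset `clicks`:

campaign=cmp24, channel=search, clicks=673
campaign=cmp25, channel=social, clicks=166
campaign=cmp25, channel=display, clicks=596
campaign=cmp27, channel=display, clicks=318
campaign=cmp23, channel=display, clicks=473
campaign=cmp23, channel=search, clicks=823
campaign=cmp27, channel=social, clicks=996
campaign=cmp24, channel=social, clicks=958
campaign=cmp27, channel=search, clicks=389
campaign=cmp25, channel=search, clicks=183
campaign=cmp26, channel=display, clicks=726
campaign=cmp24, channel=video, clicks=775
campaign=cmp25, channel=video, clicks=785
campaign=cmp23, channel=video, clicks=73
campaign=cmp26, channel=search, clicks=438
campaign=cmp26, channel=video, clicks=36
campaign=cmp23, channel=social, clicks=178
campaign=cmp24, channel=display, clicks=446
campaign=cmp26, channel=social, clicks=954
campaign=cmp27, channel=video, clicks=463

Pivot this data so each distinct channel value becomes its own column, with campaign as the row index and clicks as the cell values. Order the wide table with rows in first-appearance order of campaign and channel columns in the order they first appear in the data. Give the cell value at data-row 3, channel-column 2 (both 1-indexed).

With rows in first-appearance order of campaign, row 3 is campaign=cmp27. channel columns in first-appearance order: search, social, display, video; column 2 is social.
Long rows with campaign=cmp27, channel=social: clicks = 996.

996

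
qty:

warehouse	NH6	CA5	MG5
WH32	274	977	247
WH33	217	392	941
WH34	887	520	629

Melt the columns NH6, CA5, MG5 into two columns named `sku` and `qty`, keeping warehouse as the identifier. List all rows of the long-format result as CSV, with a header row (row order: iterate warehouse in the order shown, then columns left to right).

Each (warehouse, column) pair becomes one row: 3 × 3 = 9 rows.
For example, (WH32, NH6) → qty=274.

warehouse,sku,qty
WH32,NH6,274
WH32,CA5,977
WH32,MG5,247
WH33,NH6,217
WH33,CA5,392
WH33,MG5,941
WH34,NH6,887
WH34,CA5,520
WH34,MG5,629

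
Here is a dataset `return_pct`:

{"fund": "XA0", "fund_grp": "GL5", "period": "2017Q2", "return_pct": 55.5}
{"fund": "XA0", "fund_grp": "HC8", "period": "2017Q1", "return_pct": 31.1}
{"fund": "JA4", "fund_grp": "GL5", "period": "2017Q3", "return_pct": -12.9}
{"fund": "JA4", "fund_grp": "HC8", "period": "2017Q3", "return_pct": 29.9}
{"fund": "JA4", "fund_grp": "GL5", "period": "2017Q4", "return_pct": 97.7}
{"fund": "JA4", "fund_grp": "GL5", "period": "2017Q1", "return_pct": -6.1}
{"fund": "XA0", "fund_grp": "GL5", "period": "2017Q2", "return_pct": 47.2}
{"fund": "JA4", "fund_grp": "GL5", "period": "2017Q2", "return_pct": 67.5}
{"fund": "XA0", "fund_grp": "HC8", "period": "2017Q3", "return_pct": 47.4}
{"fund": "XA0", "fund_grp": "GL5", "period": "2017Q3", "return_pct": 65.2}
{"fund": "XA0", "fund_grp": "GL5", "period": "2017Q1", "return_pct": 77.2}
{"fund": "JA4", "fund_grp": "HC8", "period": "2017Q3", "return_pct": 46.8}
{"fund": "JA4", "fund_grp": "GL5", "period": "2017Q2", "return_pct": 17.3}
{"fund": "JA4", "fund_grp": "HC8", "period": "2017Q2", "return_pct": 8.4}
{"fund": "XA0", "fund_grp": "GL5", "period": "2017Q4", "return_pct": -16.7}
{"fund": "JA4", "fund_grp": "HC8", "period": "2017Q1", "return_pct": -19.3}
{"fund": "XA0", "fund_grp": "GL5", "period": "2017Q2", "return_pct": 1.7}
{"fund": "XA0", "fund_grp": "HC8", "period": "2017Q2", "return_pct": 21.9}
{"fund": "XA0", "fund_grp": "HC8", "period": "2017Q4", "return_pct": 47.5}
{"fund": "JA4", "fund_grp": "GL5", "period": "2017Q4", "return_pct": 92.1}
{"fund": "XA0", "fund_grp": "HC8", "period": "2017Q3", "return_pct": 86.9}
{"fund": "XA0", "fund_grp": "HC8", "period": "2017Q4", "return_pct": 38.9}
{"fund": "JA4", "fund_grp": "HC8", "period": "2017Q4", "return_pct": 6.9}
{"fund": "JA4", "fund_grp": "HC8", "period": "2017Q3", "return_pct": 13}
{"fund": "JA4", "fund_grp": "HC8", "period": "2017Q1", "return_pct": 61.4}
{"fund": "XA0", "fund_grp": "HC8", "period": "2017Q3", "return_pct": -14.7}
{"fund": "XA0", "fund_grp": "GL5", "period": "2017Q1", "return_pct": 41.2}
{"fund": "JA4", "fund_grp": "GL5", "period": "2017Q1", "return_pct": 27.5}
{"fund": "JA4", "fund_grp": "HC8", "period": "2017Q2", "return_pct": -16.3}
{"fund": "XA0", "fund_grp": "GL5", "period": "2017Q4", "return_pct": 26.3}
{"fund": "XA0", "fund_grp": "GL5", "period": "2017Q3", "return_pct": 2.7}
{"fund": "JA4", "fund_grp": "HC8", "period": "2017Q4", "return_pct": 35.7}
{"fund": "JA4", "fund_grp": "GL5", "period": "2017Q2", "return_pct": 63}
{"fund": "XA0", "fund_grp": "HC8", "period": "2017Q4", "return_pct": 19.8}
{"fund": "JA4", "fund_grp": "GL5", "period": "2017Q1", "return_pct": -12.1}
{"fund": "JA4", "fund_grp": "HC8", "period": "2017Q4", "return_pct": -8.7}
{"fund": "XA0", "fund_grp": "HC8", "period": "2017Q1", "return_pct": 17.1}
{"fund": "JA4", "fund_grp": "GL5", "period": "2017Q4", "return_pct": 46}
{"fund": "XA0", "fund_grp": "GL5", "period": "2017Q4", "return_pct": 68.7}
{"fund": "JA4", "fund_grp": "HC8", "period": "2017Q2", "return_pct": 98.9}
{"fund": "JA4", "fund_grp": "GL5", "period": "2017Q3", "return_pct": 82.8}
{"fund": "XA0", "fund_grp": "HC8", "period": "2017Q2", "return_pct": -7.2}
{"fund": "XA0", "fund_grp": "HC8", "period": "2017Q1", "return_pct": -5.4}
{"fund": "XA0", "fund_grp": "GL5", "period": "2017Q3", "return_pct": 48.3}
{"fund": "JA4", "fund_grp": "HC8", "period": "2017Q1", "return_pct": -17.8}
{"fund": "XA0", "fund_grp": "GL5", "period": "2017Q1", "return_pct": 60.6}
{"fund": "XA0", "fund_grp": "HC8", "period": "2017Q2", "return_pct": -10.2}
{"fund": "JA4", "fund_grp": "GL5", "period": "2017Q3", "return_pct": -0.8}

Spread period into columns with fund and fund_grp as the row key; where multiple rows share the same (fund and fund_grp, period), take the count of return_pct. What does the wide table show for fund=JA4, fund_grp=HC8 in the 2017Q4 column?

3

Rows with fund=JA4, fund_grp=HC8 and period=2017Q4: return_pct values are 6.9, 35.7, -8.7.
3 rows match — count = 3.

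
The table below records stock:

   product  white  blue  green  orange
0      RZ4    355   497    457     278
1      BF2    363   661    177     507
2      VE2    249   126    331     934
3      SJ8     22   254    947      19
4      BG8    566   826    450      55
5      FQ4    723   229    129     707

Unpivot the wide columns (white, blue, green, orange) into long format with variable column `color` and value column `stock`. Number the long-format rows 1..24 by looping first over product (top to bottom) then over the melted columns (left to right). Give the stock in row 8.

507

24 rows total (6 × 4). Row 8: index ⌊(8-1)/4⌋ = 1 into product → BF2; (8-1) mod 4 = 3 into the melted columns → orange.
So row 8 is (BF2, orange, 507); stock = 507.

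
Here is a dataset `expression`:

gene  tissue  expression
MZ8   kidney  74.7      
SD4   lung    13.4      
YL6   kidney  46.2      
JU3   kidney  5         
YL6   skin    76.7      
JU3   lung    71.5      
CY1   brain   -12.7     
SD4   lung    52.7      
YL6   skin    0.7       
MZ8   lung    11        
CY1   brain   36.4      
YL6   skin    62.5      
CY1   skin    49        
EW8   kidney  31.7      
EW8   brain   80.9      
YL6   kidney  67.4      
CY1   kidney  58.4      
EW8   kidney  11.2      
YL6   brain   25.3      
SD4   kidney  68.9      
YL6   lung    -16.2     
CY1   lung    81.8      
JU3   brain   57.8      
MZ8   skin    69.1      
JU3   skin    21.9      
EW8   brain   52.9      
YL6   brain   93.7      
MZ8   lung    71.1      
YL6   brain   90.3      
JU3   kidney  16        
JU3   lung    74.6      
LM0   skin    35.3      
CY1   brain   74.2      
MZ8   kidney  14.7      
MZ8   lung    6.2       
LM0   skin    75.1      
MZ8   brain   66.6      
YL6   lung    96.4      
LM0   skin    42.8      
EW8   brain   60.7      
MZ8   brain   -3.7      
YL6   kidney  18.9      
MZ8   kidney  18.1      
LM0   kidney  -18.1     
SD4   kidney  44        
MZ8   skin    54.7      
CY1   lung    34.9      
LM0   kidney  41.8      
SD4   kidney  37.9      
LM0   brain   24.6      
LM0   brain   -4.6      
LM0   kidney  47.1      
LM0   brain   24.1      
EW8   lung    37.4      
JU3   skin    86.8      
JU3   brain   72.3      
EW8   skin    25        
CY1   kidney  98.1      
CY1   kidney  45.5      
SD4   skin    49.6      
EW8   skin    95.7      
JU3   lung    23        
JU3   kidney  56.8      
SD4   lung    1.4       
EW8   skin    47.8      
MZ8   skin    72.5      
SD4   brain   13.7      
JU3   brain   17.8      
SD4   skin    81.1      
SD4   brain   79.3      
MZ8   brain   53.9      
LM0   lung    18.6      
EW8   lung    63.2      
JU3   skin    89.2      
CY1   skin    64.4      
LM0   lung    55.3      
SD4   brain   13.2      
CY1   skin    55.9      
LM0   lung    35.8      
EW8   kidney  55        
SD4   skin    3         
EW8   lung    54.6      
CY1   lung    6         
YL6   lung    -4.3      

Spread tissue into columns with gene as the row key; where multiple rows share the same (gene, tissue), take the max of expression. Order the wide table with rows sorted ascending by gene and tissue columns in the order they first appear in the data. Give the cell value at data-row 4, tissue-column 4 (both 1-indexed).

24.6

With rows sorted ascending by gene, row 4 is gene=LM0. tissue columns in first-appearance order: kidney, lung, skin, brain; column 4 is brain.
Long rows with gene=LM0, tissue=brain: max(24.6, -4.6, 24.1) = 24.6.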